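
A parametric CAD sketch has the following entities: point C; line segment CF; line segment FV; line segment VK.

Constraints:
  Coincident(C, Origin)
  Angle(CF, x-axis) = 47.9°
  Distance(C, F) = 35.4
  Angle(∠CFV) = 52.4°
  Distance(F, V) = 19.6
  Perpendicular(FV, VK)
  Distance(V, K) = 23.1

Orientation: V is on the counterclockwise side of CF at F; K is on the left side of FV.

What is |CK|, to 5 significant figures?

5.3357

∠CFV = 52.4°, so FV runs at 47.9° + (180° − 52.4°) = 175.50° from the x-axis; with |FV| = 19.6, V = F + 19.6·(cos 175.50°, sin 175.50°) = (4.1935, 27.804). The perpendicularity gives VK at right angles to FV; with |VK| = 23.1 on the left of FV, K = V + 23.1·(-0.078459, -0.99692) = (2.3811, 4.7750). Then |CK| = |K − C| = 5.3357.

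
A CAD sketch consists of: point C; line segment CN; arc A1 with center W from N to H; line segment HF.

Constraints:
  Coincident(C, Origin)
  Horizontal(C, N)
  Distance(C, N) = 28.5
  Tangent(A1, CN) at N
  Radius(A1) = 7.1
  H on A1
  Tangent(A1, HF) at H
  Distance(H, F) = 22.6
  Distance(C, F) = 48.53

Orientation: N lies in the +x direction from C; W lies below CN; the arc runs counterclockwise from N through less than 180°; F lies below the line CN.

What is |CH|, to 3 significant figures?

26.5

C is at the origin; C and N share the same y with |CN| = 28.5 and N on the +x side, so N = (28.5, 0.00). A1 meets CN tangentially, so WN is at right angles to CN, so W = N + (0, -7.1) = (28.5, -7.10). Since WH ⟂ HF (tangency), |WF| = √(7.1² + 22.6²) = 23.7 regardless of where H sits on A1. So F lies on both circle(C, 48.53) and circle(W, 23.7); the below-CN intersection is F = (39.6, -28.0). H is the foot of the tangent from F: H = (23.5, -12.2).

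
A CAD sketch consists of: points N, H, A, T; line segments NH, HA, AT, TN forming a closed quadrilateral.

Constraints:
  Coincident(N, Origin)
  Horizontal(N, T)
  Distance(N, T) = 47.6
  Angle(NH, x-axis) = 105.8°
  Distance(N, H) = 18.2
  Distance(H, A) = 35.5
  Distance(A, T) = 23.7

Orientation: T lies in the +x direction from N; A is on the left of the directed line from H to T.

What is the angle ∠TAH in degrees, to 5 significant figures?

137.81°

N is at the origin; N and T share the same y with |NT| = 47.6 and T in +x, so T = (47.6, 0). NH runs at 105.8° with |NH| = 18.2, so H = (-4.9555, 17.512). A is determined by |HA| = 35.5 and |AT| = 23.7 together: it lies at the intersection of circle(H, 35.5) and circle(T, 23.7). With |HT| = 55.396, the foot of the radical line on HT is 34.003 from H and the perpendicular offset is √(35.5² − 34.003²) = 10.199. Taking the left-of-HT solution: A = (30.528, 16.439).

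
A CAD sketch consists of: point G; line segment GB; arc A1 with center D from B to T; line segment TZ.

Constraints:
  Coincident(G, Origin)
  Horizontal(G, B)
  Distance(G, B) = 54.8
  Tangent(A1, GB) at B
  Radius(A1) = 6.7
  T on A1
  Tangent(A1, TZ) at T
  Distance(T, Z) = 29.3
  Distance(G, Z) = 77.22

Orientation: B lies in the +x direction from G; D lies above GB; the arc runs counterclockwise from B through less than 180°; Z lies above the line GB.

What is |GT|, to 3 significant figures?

61.4

G is at the origin; G and B share the same y with |GB| = 54.8 and B on the +x side, so B = (54.8, 0.00). The tangent condition forces DB to be normal to GB, so D = B + (0, 6.7) = (54.8, 6.70). Since DT ⟂ TZ (tangency), |DZ| = √(6.7² + 29.3²) = 30.1 regardless of where T sits on A1. So Z lies on both circle(G, 77.22) and circle(D, 30.1); the above-GB intersection is Z = (70.0, 32.6). T is the foot of the tangent from Z: T = (61.2, 4.69).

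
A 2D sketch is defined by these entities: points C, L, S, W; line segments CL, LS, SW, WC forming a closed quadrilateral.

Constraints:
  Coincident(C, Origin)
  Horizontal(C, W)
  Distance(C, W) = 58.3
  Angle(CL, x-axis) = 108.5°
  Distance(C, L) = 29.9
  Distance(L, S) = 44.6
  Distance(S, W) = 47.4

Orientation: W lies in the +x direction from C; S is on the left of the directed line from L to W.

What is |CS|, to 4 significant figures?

52.44

C is at the origin; C and W share the same y with |CW| = 58.3 and W in +x, so W = (58.3, 0). CL runs at 108.5° with |CL| = 29.9, so L = (-9.487, 28.35). S is determined by |LS| = 44.6 and |SW| = 47.4 together: it lies at the intersection of circle(L, 44.6) and circle(W, 47.4). With |LW| = 73.48, the foot of the radical line on LW is 34.99 from L and the perpendicular offset is √(44.6² − 34.99²) = 27.66. Taking the left-of-LW solution: S = (33.46, 40.37).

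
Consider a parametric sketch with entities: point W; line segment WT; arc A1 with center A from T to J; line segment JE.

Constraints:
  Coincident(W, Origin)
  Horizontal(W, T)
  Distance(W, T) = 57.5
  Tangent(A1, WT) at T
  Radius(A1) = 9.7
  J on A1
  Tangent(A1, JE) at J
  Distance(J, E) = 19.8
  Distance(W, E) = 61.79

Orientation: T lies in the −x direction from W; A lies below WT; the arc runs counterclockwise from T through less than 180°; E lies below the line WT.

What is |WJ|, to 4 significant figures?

67.06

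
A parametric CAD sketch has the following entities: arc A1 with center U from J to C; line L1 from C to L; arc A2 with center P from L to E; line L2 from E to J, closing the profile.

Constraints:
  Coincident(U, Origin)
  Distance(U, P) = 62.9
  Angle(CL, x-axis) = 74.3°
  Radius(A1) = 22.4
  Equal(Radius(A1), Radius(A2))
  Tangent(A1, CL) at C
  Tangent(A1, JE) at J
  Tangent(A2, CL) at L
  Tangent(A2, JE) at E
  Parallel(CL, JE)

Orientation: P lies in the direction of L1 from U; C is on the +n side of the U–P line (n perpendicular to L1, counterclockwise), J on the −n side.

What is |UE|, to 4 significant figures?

66.77

The slot axis is L1's direction at 74.3°, so u = (cos 74.3°, sin 74.3°) = (0.2706, 0.9627) and n = (−sin 74.3°, cos 74.3°) = (-0.9627, 0.2706). U is at the origin and P lies 62.9 along u from U, so P = 62.9·u = (17.02, 60.55). Tangency of A1 to both parallel lines with radius 22.4 puts C and J at U ± 22.4·n: C = (-21.56, 6.061), J = (21.56, -6.061). Equal radii place L and E the same way about P: L = P + 22.4·n = (-4.544, 66.61), E = P − 22.4·n = (38.59, 54.49). Then |UE| = |E − U| = 66.77.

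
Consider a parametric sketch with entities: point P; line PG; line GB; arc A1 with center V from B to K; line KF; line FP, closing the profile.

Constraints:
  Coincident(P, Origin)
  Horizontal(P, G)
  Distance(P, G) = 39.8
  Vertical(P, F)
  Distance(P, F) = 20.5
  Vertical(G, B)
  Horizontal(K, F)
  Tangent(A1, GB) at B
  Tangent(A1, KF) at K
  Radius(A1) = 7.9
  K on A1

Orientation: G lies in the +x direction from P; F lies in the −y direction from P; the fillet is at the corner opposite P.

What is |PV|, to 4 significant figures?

34.30

P is at the origin; P and G share the same y with |PG| = 39.8 and G on the +x side, so G = (39.80, 0.000). PF is vertical with |PF| = 20.5 and F on the −y side, so F = (0.000, -20.50). The virtual corner opposite P is at (39.80, -20.50). Since A1 is tangent to GB there, VB ⟂ GB and tangency of A1 to KF means the radius VK is perpendicular to KF, with radius 7.9, so the center V sits 7.9 in from both sides at V = (31.90, -12.60). Then |PV| = |V − P| = 34.30.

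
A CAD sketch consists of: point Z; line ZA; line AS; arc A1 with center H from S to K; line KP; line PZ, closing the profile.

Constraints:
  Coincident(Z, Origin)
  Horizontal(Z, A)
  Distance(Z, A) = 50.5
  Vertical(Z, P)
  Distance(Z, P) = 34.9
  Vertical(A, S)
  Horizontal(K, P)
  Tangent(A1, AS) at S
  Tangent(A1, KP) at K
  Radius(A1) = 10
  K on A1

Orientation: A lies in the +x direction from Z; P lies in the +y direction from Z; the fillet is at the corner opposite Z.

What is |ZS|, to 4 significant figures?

56.31

Z is at the origin; Z and A share the same y with |ZA| = 50.5 and A on the +x side, so A = (50.50, 0.000). ZP is vertical with |ZP| = 34.9 and P on the +y side, so P = (0.000, 34.90). The virtual corner opposite Z is at (50.50, 34.90). The tangent condition forces HS to be normal to AS and since A1 is tangent to KP there, HK ⟂ KP, with radius 10.0, so the center H sits 10.0 in from both sides at H = (40.50, 24.90). That places the tangent points at S = (50.50, 24.90) on AS and K = (40.50, 34.90) on KP. Then |ZS| = |S − Z| = 56.31.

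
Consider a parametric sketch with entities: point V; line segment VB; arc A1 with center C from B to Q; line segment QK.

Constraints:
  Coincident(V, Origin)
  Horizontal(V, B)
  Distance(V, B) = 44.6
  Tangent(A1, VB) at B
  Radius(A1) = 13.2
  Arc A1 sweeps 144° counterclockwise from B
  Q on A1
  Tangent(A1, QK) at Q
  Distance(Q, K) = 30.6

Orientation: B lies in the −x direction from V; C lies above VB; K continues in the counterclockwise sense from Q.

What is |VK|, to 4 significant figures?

74.48

V is at the origin; VB is horizontal with |VB| = 44.6 and B on the −x side, so B = (-44.60, 0.000). Since A1 is tangent to VB there, CB ⟂ VB, so C = B + (0, 13.2) = (-44.60, 13.20). On A1, B sits at bearing -90° from C; a 144° counterclockwise sweep puts Q at bearing 54°, so Q = C + 13.2·(cos 54°, sin 54°) = (-36.84, 23.88). Since A1 is tangent to QK there, CQ ⟂ QK, so QK runs along (−sin 54°, cos 54°); with |QK| = 30.6, K = (-61.60, 41.87). Then |VK| = |K − V| = 74.48.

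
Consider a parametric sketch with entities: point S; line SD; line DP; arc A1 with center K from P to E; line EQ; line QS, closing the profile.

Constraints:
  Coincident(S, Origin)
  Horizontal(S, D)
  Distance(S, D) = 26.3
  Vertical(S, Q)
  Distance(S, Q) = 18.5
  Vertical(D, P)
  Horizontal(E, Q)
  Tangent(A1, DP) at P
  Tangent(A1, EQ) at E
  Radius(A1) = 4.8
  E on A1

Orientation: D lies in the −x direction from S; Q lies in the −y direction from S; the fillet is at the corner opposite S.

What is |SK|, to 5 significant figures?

25.494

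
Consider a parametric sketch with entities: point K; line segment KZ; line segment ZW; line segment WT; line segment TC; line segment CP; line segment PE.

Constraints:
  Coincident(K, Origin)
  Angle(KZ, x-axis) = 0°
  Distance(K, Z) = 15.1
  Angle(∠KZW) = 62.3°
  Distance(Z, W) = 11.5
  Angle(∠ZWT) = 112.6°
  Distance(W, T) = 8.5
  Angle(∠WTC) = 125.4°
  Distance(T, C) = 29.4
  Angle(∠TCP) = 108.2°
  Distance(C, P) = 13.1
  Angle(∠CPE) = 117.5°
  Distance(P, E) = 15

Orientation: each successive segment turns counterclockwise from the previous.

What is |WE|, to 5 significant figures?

32.322

K is at the origin; KZ runs at 0.0° with length 15.1, so Z = (15.100, 0.0000). ∠KZW = 62.3° gives ZW at 117.70° from the x-axis; with |ZW| = 11.5, W = (9.7543, 10.182). ∠ZWT = 112.6° gives WT at -174.90° from the x-axis; with |WT| = 8.5, T = (1.2880, 9.4264). ∠WTC = 125.4° gives TC at -120.30° from the x-axis; with |TC| = 29.4, C = (-13.545, -15.957). ∠TCP = 108.2° gives CP at -48.500° from the x-axis; with |CP| = 13.1, P = (-4.8648, -25.769). ∠CPE = 117.5° gives PE at 14.000° from the x-axis; with |PE| = 15.0, E = (9.6896, -22.140). Then |WE| = |E − W| = 32.322.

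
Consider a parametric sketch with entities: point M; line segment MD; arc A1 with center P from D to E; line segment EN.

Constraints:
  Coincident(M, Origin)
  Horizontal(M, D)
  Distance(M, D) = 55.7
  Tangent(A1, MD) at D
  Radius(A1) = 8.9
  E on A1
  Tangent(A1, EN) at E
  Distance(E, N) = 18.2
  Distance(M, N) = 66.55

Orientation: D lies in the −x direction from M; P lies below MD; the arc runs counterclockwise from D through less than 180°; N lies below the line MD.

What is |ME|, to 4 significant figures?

65.28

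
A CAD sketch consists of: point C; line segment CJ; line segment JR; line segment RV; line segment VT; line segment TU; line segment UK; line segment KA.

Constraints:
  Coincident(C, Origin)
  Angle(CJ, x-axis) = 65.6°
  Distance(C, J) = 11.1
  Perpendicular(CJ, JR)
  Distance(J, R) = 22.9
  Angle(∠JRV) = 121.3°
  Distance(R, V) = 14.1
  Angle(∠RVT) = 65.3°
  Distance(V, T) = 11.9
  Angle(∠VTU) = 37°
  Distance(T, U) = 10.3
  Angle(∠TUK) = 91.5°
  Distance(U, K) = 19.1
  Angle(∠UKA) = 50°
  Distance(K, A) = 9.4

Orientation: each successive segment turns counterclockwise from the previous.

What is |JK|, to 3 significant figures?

44.1

C is at the origin; CJ runs at 65.6° with length 11.1, so J = (4.59, 10.1). CJ is perpendicular to JR, so JR runs at 156°; with |JR| = 22.9, R = (-16.3, 19.6). ∠JRV = 121.3° gives RV at -146° from the x-axis; with |RV| = 14.1, V = (-27.9, 11.6). ∠RVT = 65.3° gives VT at -31.0° from the x-axis; with |VT| = 11.9, T = (-17.7, 5.49). ∠VTU = 37.0° gives TU at 112° from the x-axis; with |TU| = 10.3, U = (-21.6, 15.0). ∠TUK = 91.5° gives UK at -160° from the x-axis; with |UK| = 19.1, K = (-39.5, 8.36). Then |JK| = |K − J| = 44.1.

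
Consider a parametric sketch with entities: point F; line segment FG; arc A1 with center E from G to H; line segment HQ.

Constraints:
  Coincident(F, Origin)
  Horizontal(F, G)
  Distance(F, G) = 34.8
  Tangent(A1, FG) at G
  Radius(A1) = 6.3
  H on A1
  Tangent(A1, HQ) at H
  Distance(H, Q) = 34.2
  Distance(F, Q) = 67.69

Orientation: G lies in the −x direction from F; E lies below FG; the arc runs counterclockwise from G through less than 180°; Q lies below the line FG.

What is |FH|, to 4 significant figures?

39.77

Checks: F.y = 0.00, G.y = 0.00 ✓; |EH| = 6.300 ✓; ∠(EH, HQ) = 90.00° ✓; |HQ| = 34.20 ✓; |FQ| = 67.69 ✓.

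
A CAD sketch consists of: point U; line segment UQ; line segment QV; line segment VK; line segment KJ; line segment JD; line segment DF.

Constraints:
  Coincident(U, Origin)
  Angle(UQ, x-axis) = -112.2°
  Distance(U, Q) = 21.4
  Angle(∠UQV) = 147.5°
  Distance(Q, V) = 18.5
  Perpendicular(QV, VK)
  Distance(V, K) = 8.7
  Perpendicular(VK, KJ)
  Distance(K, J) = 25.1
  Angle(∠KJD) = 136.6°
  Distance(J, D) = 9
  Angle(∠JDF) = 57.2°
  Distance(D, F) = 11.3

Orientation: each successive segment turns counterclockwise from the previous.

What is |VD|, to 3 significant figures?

31.7

VK ⟂ KJ, so KJ runs at 100°; with |KJ| = 25.1, J = (-0.706, -11.8). ∠KJD = 136.6° gives JD at 144° from the x-axis; with |JD| = 9.0, D = (-7.96, -6.44). Then |VD| = |D − V| = 31.7.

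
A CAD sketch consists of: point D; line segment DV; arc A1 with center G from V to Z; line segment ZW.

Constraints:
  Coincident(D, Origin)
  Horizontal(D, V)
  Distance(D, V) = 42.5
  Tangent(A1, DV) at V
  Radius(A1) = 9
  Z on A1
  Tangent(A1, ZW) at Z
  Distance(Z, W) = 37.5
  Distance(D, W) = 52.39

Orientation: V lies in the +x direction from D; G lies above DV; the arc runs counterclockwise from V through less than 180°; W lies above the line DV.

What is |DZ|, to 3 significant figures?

51.8

D is at the origin; D and V share the same y with |DV| = 42.5 and V on the +x side, so V = (42.5, 0.00). The tangent condition forces GV to be normal to DV, so G = V + (0, 9) = (42.5, 9.00). Since GZ ⟂ ZW (tangency), |GW| = √(9.0² + 37.5²) = 38.6 regardless of where Z sits on A1. So W lies on both circle(D, 52.39) and circle(G, 38.6); the above-DV intersection is W = (27.6, 44.6). Z is the foot of the tangent from W: Z = (49.8, 14.3).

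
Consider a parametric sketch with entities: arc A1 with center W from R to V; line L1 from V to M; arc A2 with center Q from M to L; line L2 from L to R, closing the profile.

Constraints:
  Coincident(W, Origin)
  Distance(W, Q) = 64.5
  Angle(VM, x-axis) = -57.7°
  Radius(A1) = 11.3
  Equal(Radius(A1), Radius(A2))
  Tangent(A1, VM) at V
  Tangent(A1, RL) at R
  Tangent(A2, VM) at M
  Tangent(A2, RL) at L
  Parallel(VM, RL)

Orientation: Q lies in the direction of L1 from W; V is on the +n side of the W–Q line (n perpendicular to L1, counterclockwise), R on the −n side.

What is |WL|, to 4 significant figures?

65.48

Tangency of A1 to both parallel lines with radius 11.3 puts V and R at W ± 11.3·n: V = (9.551, 6.038), R = (-9.551, -6.038). Equal radii place M and L the same way about Q: M = Q + 11.3·n = (44.02, -48.48), L = Q − 11.3·n = (24.91, -60.56). Then |WL| = |L − W| = 65.48.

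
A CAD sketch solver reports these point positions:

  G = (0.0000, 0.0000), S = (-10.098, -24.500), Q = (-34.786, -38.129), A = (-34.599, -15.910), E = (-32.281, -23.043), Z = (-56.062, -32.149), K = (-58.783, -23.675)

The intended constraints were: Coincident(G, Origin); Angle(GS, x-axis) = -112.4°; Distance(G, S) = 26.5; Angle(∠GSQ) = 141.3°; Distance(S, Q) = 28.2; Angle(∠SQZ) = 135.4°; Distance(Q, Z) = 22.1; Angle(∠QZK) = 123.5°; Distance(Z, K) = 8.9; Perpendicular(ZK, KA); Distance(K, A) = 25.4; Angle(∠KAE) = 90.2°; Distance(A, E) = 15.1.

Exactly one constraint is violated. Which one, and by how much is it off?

Distance(A, E) = 15.1 — off by 7.60.

G = (0.00, 0.00) ✓; GS at -112.4° ✓; |GS| = 26.50 ✓; ∠GSQ = 141.3° ✓; |SQ| = 28.20 ✓; ∠SQZ = 135.4° ✓; |QZ| = 22.10 ✓; ∠QZK = 123.5° ✓; |ZK| = 8.900 ✓; ∠(ZK, KA) = 90.00° ✓; |KA| = 25.40 ✓; ∠KAE = 90.20° ✓; |AE| = 7.500 ✗.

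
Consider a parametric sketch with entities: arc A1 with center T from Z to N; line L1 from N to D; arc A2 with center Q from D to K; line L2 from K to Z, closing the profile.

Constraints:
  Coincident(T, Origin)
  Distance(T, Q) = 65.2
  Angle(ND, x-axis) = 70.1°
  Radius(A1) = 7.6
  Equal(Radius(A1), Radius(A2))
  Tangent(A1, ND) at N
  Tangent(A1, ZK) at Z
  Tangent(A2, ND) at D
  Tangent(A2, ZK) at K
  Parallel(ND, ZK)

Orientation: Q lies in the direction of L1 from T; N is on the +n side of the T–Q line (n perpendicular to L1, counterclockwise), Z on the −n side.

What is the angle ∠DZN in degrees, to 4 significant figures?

76.88°

Tangency of A1 to both parallel lines with radius 7.6 puts N and Z at T ± 7.6·n: N = (-7.146, 2.587), Z = (7.146, -2.587). Equal radii place D and K the same way about Q: D = Q + 7.6·n = (15.05, 63.89), K = Q − 7.6·n = (29.34, 58.72). Then cos ∠DZN = ZD·ZN / (|ZD||ZN|), giving 76.88°.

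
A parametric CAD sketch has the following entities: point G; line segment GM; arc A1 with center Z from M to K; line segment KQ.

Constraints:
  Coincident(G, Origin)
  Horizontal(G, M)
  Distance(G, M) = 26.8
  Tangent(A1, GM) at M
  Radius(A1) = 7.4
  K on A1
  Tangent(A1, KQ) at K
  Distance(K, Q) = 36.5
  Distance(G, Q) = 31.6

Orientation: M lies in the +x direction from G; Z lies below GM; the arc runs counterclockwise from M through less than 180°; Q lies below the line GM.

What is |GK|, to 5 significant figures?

21.167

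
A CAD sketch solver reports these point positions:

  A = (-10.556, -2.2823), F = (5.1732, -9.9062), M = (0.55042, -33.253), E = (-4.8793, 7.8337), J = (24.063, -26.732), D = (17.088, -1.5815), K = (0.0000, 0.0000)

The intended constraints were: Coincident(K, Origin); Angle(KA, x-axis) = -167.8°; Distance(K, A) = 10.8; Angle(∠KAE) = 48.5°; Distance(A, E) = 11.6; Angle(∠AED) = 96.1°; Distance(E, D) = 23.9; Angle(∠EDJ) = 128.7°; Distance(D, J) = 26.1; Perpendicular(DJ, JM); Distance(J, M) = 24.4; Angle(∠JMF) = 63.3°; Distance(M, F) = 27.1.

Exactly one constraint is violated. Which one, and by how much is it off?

Distance(M, F) = 27.1 — off by 3.30.

K = (0.00, 0.00) ✓; KA at -167.8° ✓; |KA| = 10.80 ✓; ∠KAE = 48.50° ✓; |AE| = 11.60 ✓; ∠AED = 96.10° ✓; |ED| = 23.90 ✓; ∠EDJ = 128.7° ✓; |DJ| = 26.10 ✓; ∠(DJ, JM) = 90.00° ✓; |JM| = 24.40 ✓; ∠JMF = 63.30° ✓; |MF| = 23.80 ✗.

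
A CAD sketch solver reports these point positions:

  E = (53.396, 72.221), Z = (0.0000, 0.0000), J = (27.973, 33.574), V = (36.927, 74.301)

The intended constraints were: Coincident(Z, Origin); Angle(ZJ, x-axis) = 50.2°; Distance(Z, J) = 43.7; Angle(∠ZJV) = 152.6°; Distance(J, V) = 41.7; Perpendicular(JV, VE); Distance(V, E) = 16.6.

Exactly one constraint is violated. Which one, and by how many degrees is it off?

Perpendicular(JV, VE) — off by 5.20°.

Z = (0.00, 0.00) ✓; ZJ at 50.20° ✓; |ZJ| = 43.70 ✓; ∠ZJV = 152.6° ✓; |JV| = 41.70 ✓; ∠(JV, VE) = 84.80° ✗; |VE| = 16.60 ✓.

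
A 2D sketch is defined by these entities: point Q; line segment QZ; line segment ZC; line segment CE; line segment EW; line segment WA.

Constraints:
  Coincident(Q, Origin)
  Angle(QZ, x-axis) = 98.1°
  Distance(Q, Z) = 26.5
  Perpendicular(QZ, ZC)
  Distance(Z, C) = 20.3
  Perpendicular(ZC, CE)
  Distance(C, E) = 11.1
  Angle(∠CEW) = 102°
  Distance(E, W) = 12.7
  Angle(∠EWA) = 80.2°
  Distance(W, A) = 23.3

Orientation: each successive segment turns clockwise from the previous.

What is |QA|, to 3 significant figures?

36.7

Q is at the origin; QZ runs at 98.1° with length 26.5, so Z = (-3.73, 26.2). The perpendicularity gives ZC at right angles to QZ, so ZC runs at 8.10°; with |ZC| = 20.3, C = (16.4, 29.1). ZC is perpendicular to CE, so CE runs at -81.9°; with |CE| = 11.1, E = (17.9, 18.1). ∠CEW = 102.0° gives EW at -160° from the x-axis; with |EW| = 12.7, W = (6.00, 13.7). ∠EWA = 80.2° gives WA at 100° from the x-axis; with |WA| = 23.3, A = (1.84, 36.7). Then |QA| = |A − Q| = 36.7.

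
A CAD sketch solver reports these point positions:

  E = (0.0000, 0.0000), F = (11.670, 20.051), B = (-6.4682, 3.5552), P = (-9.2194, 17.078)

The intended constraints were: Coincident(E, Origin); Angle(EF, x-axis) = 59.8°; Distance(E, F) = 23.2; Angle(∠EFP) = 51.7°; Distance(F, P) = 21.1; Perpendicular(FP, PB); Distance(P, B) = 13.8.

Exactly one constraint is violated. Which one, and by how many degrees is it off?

Perpendicular(FP, PB) — off by 3.40°.

E = (0.00, 0.00) ✓; EF at 59.80° ✓; |EF| = 23.20 ✓; ∠EFP = 51.70° ✓; |FP| = 21.10 ✓; ∠(FP, PB) = 93.40° ✗; |PB| = 13.80 ✓.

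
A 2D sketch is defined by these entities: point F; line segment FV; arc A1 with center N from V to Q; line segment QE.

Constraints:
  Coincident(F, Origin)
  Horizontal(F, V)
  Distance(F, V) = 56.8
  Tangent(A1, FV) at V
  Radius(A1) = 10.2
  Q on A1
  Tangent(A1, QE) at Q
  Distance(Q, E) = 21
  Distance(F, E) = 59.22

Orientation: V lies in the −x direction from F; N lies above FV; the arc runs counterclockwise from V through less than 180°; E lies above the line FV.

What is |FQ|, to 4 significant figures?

48.11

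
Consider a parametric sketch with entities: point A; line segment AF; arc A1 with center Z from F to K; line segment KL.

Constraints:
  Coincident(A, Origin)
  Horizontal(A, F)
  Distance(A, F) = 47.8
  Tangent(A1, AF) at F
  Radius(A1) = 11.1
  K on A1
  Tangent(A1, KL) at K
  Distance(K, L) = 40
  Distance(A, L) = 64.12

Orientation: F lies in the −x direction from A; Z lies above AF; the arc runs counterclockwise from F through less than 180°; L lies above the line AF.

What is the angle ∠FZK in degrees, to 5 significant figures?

92.156°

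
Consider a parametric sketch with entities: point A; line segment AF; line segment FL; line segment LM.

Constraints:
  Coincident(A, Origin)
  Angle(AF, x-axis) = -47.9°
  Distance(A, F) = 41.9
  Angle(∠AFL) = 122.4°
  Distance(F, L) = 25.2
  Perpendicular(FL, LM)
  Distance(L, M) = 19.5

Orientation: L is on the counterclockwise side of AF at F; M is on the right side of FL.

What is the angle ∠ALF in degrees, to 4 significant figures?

36.59°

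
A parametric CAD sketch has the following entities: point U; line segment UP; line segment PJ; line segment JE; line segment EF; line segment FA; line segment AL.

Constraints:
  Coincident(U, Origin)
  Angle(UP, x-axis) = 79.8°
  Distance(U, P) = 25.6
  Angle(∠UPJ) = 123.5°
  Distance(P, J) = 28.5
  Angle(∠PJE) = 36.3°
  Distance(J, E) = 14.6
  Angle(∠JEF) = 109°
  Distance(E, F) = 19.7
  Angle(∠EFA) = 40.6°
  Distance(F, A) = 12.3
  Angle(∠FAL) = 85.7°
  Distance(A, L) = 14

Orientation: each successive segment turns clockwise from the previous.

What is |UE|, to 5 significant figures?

33.375

U is at the origin; UP runs at 79.8° with length 25.6, so P = (4.5334, 25.195). ∠UPJ = 123.5° gives PJ at 23.300° from the x-axis; with |PJ| = 28.5, J = (30.709, 36.468). ∠PJE = 36.3° gives JE at -120.40° from the x-axis; with |JE| = 14.6, E = (23.321, 23.876). Then |UE| = |E − U| = 33.375.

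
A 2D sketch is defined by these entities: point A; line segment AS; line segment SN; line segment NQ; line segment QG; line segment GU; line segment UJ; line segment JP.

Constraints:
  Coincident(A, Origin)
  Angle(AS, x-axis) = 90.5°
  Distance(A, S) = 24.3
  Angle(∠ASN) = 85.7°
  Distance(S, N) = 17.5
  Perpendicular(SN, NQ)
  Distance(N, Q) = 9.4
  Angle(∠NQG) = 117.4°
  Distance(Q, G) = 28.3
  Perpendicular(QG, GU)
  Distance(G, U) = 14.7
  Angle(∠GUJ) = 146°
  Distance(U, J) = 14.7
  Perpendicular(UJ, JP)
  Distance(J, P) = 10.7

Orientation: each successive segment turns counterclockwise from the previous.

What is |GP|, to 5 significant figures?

27.001

A is at the origin; AS runs at 90.5° with length 24.3, so S = (-0.21205, 24.299). ∠ASN = 85.7° gives SN at -175.20° from the x-axis; with |SN| = 17.5, N = (-17.651, 22.835). SN is perpendicular to NQ, so NQ runs at -85.200°; with |NQ| = 9.4, Q = (-16.864, 13.468). ∠NQG = 117.4° gives QG at -22.600° from the x-axis; with |QG| = 28.3, G = (9.2627, 2.5921). The perpendicularity gives GU at right angles to QG, so GU runs at 67.400°; with |GU| = 14.7, U = (14.912, 16.163). ∠GUJ = 146.0° gives UJ at 101.40° from the x-axis; with |UJ| = 14.7, J = (12.006, 30.573). UJ is perpendicular to JP, so JP runs at -168.60°; with |JP| = 10.7, P = (1.5174, 28.458). Then |GP| = |P − G| = 27.001.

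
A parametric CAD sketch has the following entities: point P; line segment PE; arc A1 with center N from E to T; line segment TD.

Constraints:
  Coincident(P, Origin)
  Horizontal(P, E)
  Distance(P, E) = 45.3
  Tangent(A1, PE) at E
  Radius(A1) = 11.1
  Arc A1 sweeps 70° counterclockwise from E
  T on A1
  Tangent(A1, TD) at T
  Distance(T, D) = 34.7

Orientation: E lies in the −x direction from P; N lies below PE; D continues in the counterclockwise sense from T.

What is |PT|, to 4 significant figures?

56.21

P is at the origin; PE is horizontal with |PE| = 45.3 and E on the −x side, so E = (-45.30, 0.000). Since A1 is tangent to PE there, NE ⟂ PE, so N = E + (0, -11.1) = (-45.30, -11.10). On A1, E sits at bearing 90° from N; a 70° counterclockwise sweep puts T at bearing 160°, so T = N + 11.1·(cos 160°, sin 160°) = (-55.73, -7.304). Then |PT| = |T − P| = 56.21.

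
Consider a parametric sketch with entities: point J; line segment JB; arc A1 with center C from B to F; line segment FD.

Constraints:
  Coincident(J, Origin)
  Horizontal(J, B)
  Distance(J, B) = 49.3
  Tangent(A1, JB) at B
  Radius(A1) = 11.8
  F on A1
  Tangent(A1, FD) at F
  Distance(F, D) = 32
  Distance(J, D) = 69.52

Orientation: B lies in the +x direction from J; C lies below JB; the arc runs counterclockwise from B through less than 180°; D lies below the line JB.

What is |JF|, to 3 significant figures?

42.1

J is at the origin; J and B share the same y with |JB| = 49.3 and B on the +x side, so B = (49.3, 0.00). Since A1 is tangent to JB there, CB ⟂ JB, so C = B + (0, -11.8) = (49.3, -11.8). Since CF ⟂ FD (tangency), |CD| = √(11.8² + 32.0²) = 34.1 regardless of where F sits on A1. So D lies on both circle(J, 69.52) and circle(C, 34.1); the below-JB intersection is D = (52.3, -45.8). F is the foot of the tangent from D: F = (38.6, -16.8).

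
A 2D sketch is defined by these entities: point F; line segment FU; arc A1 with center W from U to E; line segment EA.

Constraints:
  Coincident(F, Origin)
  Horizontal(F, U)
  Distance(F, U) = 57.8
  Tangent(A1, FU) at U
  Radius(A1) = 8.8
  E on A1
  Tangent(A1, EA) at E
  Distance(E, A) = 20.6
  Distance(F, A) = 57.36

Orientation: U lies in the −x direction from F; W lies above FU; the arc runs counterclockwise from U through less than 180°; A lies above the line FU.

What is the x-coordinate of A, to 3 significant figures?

-49.2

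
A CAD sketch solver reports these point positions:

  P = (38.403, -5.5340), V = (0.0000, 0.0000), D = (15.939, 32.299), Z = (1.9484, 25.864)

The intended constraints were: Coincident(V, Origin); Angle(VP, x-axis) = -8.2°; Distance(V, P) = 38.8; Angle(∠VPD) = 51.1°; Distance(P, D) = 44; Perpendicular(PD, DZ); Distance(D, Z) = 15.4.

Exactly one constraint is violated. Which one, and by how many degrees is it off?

Perpendicular(PD, DZ) — off by 6.00°.

V = (0.00, 0.00) ✓; VP at -8.200° ✓; |VP| = 38.80 ✓; ∠VPD = 51.10° ✓; |PD| = 44.00 ✓; ∠(PD, DZ) = 84.00° ✗; |DZ| = 15.40 ✓.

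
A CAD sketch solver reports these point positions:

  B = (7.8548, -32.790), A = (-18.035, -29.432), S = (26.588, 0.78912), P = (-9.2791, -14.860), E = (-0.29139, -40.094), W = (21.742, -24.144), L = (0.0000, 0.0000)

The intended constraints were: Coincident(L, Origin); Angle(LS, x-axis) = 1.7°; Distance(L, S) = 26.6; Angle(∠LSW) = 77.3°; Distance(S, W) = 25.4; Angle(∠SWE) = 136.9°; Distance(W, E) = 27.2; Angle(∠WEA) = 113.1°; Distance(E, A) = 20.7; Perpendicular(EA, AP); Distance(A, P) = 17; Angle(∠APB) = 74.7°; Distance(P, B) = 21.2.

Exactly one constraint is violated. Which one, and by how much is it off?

Distance(P, B) = 21.2 — off by 3.60.

L = (0.00, 0.00) ✓; LS at 1.700° ✓; |LS| = 26.60 ✓; ∠LSW = 77.30° ✓; |SW| = 25.40 ✓; ∠SWE = 136.9° ✓; |WE| = 27.20 ✓; ∠WEA = 113.1° ✓; |EA| = 20.70 ✓; ∠(EA, AP) = 90.00° ✓; |AP| = 17.00 ✓; ∠APB = 74.70° ✓; |PB| = 24.80 ✗.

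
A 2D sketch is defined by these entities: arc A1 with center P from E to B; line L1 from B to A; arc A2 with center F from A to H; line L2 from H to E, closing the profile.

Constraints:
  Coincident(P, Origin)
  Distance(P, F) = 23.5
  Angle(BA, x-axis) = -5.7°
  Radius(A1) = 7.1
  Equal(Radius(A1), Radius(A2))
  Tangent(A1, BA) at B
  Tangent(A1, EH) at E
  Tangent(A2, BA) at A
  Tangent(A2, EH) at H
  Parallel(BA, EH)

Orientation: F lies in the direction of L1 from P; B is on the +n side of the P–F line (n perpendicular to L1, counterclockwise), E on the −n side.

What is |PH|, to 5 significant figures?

24.549

The slot axis is L1's direction at -5.7°, so u = (cos -5.7°, sin -5.7°) = (0.99506, -0.099320) and n = (−sin -5.7°, cos -5.7°) = (0.099320, 0.99506). P is at the origin and F lies 23.5 along u from P, so F = 23.5·u = (23.384, -2.3340). Tangency of A1 to both parallel lines with radius 7.1 puts B and E at P ± 7.1·n: B = (0.70517, 7.0649), E = (-0.70517, -7.0649). Equal radii place A and H the same way about F: A = F + 7.1·n = (24.089, 4.7309), H = F − 7.1·n = (22.679, -9.3989). Then |PH| = |H − P| = 24.549.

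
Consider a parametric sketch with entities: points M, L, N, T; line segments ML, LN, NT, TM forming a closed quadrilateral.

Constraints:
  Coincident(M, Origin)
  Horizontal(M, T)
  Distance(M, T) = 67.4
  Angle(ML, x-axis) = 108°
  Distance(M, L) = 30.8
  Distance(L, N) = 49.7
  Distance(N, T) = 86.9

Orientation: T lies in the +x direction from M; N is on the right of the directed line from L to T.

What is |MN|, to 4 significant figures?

26.24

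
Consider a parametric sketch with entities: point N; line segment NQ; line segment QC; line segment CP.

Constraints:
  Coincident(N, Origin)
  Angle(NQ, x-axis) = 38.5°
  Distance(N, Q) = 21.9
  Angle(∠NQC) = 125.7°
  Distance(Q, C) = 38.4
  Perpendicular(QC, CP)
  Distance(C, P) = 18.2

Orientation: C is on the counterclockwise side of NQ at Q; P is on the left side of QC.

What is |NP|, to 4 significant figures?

51.18

N is at the origin; NQ runs at 38.5° with length 21.9, so Q = 21.9·(cos 38.5°, sin 38.5°) = (17.14, 13.63). ∠NQC = 125.7°, so QC runs at 38.5° + (180° − 125.7°) = 92.80° from the x-axis; with |QC| = 38.4, C = Q + 38.4·(cos 92.80°, sin 92.80°) = (15.26, 51.99). QC is perpendicular to CP; with |CP| = 18.2 on the left of QC, P = C + 18.2·(-0.9988, -0.04885) = (-2.915, 51.10). Then |NP| = |P − N| = 51.18.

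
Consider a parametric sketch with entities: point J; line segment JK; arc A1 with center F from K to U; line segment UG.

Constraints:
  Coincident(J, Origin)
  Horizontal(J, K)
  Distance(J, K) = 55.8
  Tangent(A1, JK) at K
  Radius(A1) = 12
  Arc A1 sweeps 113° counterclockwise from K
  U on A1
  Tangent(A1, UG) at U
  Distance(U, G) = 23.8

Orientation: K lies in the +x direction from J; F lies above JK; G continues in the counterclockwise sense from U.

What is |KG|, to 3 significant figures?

38.6

J is at the origin; J and K share the same y with |JK| = 55.8 and K on the +x side, so K = (55.8, 0.00). Since A1 is tangent to JK there, FK ⟂ JK, so F = K + (0, 12) = (55.8, 12.0). On A1, K sits at bearing -90° from F; a 113° counterclockwise sweep puts U at bearing 23°, so U = F + 12.0·(cos 23°, sin 23°) = (66.8, 16.7). Tangency of A1 to UG means the radius FU is perpendicular to UG, so UG runs along (−sin 23°, cos 23°); with |UG| = 23.8, G = (57.5, 38.6). Then |KG| = |G − K| = 38.6.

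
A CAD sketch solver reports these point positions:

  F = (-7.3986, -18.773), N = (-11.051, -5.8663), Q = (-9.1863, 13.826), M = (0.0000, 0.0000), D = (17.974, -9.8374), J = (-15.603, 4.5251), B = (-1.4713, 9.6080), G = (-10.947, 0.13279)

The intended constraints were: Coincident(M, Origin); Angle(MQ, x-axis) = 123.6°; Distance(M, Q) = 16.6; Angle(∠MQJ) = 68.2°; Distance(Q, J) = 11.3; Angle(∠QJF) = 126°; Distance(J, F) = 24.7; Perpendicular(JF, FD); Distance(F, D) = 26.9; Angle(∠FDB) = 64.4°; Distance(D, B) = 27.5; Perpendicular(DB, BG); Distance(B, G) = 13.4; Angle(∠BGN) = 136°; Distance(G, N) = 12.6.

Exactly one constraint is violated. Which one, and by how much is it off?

Distance(G, N) = 12.6 — off by 6.60.

M = (0.00, 0.00) ✓; MQ at 123.6° ✓; |MQ| = 16.60 ✓; ∠MQJ = 68.20° ✓; |QJ| = 11.30 ✓; ∠QJF = 126.0° ✓; |JF| = 24.70 ✓; ∠(JF, FD) = 90.00° ✓; |FD| = 26.90 ✓; ∠FDB = 64.40° ✓; |DB| = 27.50 ✓; ∠(DB, BG) = 90.00° ✓; |BG| = 13.40 ✓; ∠BGN = 136.0° ✓; |GN| = 6.000 ✗.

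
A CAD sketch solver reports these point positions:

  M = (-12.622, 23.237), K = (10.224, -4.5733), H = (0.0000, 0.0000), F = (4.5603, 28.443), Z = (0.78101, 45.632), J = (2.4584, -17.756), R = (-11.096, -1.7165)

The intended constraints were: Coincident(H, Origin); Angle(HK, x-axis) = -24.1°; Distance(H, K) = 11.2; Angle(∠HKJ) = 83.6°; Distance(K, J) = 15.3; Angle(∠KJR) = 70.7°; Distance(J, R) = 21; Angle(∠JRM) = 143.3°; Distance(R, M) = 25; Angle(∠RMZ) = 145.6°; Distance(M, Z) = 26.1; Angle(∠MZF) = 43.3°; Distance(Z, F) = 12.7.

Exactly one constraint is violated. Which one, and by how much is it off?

Distance(Z, F) = 12.7 — off by 4.90.

H = (0.00, 0.00) ✓; HK at -24.10° ✓; |HK| = 11.20 ✓; ∠HKJ = 83.60° ✓; |KJ| = 15.30 ✓; ∠KJR = 70.70° ✓; |JR| = 21.00 ✓; ∠JRM = 143.3° ✓; |RM| = 25.00 ✓; ∠RMZ = 145.6° ✓; |MZ| = 26.10 ✓; ∠MZF = 43.30° ✓; |ZF| = 17.60 ✗.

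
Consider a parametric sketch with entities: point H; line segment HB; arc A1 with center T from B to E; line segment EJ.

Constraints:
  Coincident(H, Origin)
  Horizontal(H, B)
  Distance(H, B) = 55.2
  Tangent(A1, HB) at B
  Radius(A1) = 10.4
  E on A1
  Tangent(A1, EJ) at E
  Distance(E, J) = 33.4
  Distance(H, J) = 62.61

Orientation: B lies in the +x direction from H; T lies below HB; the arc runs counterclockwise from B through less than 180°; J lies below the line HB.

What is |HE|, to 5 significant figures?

45.988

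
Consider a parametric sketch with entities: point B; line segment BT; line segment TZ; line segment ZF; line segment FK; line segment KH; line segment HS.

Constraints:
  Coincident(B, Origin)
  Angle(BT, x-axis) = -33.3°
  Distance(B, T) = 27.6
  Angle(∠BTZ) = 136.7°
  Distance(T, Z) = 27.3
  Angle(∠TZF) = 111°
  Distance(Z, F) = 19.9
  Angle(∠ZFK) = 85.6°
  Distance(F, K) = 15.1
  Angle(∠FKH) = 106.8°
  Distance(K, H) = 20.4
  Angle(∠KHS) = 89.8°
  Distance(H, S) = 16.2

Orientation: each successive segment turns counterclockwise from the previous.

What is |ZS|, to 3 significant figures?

5.85

∠FKH = 106.8° gives KH at -113° from the x-axis; with |KH| = 20.4, H = (30.6, -7.86). ∠KHS = 89.8° gives HS at -23.2° from the x-axis; with |HS| = 16.2, S = (45.5, -14.2). Then |ZS| = |S − Z| = 5.85.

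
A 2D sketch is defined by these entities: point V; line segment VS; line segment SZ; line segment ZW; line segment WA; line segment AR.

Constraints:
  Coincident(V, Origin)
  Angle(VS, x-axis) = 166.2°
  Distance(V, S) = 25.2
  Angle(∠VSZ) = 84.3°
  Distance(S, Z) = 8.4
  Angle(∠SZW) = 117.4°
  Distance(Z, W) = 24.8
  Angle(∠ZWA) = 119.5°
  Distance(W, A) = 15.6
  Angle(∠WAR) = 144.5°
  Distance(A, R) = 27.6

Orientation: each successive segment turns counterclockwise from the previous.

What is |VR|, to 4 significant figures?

26.25

∠ZWA = 119.5° gives WA at 25.00° from the x-axis; with |WA| = 15.6, A = (8.672, -10.11). ∠WAR = 144.5° gives AR at 60.50° from the x-axis; with |AR| = 27.6, R = (22.26, 13.91). Then |VR| = |R − V| = 26.25.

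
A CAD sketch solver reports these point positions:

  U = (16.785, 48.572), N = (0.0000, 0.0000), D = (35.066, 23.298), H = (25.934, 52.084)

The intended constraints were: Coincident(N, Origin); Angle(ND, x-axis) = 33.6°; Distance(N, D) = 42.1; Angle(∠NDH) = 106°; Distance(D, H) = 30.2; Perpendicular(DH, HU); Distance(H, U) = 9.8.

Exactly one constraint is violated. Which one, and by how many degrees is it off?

Perpendicular(DH, HU) — off by 3.40°.

N = (0.00, 0.00) ✓; ND at 33.60° ✓; |ND| = 42.10 ✓; ∠NDH = 106.0° ✓; |DH| = 30.20 ✓; ∠(DH, HU) = 93.40° ✗; |HU| = 9.800 ✓.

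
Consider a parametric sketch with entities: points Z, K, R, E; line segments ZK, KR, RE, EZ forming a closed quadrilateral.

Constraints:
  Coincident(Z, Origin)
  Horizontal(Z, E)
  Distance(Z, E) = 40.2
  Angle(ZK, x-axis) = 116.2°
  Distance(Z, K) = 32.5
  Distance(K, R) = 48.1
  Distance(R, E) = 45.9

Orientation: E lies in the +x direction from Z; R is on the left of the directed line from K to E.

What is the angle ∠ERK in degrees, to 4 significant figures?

82.26°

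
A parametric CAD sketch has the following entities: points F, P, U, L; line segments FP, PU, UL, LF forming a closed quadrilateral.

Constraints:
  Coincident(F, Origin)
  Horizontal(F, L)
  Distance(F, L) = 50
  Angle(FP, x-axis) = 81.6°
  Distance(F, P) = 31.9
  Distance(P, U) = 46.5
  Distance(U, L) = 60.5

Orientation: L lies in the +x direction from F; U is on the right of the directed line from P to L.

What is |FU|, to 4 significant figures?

15.76

F is at the origin; FL is horizontal with |FL| = 50.0 and L in +x, so L = (50.0, 0). FP runs at 81.6° with |FP| = 31.9, so P = (4.660, 31.56). U is determined by |PU| = 46.5 and |UL| = 60.5 together: it lies at the intersection of circle(P, 46.5) and circle(L, 60.5). With |PL| = 55.24, the foot of the radical line on PL is 14.06 from P and the perpendicular offset is √(46.5² − 14.06²) = 44.32. Taking the right-of-PL solution: U = (-9.119, -12.85).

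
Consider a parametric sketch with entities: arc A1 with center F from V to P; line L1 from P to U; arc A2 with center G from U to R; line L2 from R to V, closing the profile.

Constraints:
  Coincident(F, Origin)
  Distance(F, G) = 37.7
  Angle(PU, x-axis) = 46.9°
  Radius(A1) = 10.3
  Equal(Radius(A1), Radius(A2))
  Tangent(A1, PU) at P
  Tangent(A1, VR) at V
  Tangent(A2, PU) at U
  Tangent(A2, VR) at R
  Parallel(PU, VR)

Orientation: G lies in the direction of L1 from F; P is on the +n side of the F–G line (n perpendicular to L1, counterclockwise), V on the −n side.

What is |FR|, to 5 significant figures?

39.082

The slot axis is L1's direction at 46.9°, so u = (cos 46.9°, sin 46.9°) = (0.68327, 0.73016) and n = (−sin 46.9°, cos 46.9°) = (-0.73016, 0.68327). F is at the origin and G lies 37.7 along u from F, so G = 37.7·u = (25.759, 27.527). Tangency of A1 to both parallel lines with radius 10.3 puts P and V at F ± 10.3·n: P = (-7.5207, 7.0377), V = (7.5207, -7.0377). Equal radii place U and R the same way about G: U = G + 10.3·n = (18.239, 34.565), R = G − 10.3·n = (33.280, 20.489). Then |FR| = |R − F| = 39.082.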